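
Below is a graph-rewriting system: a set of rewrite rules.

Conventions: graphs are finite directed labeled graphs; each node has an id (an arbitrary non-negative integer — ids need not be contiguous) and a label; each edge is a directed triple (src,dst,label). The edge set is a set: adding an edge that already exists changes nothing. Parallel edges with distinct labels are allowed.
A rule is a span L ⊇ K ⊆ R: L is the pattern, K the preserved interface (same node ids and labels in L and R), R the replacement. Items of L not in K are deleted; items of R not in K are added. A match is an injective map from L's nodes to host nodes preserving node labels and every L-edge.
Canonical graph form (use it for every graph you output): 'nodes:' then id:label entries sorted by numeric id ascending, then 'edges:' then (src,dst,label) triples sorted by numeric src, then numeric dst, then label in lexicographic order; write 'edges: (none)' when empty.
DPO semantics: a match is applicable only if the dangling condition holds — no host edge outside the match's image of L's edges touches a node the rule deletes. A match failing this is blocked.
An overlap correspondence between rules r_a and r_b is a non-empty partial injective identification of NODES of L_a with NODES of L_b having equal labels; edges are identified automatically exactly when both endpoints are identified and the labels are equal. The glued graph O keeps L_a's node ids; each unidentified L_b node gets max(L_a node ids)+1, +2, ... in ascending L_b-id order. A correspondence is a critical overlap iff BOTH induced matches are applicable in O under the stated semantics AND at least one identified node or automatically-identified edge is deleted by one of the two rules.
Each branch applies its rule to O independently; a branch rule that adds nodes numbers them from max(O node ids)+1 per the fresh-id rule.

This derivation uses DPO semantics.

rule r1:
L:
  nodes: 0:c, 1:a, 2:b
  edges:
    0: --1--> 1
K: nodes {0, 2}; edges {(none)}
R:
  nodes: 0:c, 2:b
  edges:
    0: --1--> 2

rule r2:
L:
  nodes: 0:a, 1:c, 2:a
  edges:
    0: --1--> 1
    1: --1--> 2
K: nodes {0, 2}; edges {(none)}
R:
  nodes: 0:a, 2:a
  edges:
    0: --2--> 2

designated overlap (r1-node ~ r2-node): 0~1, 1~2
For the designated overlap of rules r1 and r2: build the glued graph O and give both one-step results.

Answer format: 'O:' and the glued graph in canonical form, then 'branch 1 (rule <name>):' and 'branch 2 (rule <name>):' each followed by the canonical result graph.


O:
nodes: 0:c, 1:a, 2:b, 3:a
edges: (0,1,1); (3,0,1)
branch 1 (rule r1):
nodes: 0:c, 2:b, 3:a
edges: (0,2,1); (3,0,1)
branch 2 (rule r2):
nodes: 1:a, 2:b, 3:a
edges: (3,1,2)


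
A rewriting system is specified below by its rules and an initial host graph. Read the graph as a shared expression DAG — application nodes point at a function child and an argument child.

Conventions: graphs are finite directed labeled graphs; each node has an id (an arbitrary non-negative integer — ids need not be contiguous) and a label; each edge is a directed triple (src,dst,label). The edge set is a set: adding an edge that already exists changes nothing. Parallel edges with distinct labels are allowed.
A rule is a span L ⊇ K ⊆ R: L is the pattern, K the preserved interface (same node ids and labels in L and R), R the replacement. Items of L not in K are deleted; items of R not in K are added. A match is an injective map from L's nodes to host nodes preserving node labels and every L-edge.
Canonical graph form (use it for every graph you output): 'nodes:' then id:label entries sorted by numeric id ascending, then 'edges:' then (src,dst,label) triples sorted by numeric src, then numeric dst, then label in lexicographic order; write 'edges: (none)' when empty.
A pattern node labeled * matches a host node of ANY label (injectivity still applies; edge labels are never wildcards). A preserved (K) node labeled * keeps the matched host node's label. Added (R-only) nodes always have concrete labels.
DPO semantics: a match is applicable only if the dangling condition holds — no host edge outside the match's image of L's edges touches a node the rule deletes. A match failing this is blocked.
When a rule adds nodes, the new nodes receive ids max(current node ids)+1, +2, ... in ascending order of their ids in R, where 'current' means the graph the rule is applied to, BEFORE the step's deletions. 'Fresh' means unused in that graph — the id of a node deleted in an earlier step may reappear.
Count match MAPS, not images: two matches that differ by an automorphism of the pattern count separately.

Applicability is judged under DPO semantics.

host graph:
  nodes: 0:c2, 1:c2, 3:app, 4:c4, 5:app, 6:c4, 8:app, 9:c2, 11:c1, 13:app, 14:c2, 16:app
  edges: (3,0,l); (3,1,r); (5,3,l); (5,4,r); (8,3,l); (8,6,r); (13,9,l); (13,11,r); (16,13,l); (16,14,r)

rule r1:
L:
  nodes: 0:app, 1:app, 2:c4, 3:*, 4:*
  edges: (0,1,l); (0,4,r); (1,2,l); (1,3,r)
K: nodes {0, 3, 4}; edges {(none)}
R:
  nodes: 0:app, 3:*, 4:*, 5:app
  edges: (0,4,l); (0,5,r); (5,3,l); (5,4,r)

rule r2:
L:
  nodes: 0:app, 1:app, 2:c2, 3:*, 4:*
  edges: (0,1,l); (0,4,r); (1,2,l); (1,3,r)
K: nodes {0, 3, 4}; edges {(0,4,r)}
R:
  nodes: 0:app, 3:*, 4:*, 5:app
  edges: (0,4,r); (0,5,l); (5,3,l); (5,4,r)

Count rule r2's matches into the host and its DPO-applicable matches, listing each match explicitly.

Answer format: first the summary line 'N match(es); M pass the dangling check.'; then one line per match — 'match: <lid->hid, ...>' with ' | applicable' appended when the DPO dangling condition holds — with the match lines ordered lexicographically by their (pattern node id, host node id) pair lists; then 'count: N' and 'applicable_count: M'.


3 match(es); 1 pass the dangling check.
match: 0->5, 1->3, 2->0, 3->1, 4->4
match: 0->8, 1->3, 2->0, 3->1, 4->6
match: 0->16, 1->13, 2->9, 3->11, 4->14 | applicable
count: 3
applicable_count: 1


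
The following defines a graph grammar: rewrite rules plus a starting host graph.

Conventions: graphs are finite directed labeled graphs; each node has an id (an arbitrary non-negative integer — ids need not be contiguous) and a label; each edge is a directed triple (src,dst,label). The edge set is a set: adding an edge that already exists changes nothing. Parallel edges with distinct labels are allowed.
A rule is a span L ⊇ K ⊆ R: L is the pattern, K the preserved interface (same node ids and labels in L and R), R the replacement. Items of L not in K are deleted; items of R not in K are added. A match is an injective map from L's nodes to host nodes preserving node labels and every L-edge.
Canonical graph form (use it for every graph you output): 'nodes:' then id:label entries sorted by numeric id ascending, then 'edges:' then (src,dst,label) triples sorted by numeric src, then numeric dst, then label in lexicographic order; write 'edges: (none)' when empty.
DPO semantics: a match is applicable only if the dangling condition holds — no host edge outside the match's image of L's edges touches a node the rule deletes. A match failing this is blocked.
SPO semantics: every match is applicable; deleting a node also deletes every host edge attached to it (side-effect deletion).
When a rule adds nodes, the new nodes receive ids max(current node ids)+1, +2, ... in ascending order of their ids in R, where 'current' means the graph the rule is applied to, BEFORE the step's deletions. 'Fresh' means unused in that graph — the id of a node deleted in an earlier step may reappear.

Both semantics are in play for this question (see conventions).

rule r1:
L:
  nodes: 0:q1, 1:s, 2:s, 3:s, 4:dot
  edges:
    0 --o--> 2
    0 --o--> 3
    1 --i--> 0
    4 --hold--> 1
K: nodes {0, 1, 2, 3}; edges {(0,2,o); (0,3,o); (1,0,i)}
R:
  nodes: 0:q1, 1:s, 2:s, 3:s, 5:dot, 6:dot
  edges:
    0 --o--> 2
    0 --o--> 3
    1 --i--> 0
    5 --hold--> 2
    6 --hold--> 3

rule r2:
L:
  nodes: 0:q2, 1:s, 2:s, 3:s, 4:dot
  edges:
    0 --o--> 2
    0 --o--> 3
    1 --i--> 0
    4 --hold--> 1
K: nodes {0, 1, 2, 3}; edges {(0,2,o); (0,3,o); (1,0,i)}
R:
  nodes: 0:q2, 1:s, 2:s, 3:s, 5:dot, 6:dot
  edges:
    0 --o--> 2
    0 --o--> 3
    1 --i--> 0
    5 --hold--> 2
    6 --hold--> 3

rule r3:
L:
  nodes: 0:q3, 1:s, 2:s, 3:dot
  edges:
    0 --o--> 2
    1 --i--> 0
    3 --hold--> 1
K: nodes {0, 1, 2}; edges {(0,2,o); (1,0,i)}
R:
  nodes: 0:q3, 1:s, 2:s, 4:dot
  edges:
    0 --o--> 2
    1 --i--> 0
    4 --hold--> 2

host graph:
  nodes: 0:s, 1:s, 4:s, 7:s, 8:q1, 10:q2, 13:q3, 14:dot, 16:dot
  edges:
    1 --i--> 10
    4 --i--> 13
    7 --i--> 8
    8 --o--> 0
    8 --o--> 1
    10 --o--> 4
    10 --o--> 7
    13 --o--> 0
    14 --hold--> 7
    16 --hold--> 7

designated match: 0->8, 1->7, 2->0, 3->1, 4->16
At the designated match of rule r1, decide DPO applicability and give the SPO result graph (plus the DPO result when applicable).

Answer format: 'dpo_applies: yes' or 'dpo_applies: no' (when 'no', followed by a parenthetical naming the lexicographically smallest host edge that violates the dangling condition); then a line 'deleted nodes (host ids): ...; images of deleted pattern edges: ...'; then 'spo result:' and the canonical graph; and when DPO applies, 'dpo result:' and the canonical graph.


dpo_applies: yes
deleted nodes (host ids): 16; images of deleted pattern edges: (16,7,hold)
spo result:
nodes: 0:s, 1:s, 4:s, 7:s, 8:q1, 10:q2, 13:q3, 14:dot, 17:dot, 18:dot
edges: (1,10,i); (4,13,i); (7,8,i); (8,0,o); (8,1,o); (10,4,o); (10,7,o); (13,0,o); (14,7,hold); (17,0,hold); (18,1,hold)
dpo result:
nodes: 0:s, 1:s, 4:s, 7:s, 8:q1, 10:q2, 13:q3, 14:dot, 17:dot, 18:dot
edges: (1,10,i); (4,13,i); (7,8,i); (8,0,o); (8,1,o); (10,4,o); (10,7,o); (13,0,o); (14,7,hold); (17,0,hold); (18,1,hold)


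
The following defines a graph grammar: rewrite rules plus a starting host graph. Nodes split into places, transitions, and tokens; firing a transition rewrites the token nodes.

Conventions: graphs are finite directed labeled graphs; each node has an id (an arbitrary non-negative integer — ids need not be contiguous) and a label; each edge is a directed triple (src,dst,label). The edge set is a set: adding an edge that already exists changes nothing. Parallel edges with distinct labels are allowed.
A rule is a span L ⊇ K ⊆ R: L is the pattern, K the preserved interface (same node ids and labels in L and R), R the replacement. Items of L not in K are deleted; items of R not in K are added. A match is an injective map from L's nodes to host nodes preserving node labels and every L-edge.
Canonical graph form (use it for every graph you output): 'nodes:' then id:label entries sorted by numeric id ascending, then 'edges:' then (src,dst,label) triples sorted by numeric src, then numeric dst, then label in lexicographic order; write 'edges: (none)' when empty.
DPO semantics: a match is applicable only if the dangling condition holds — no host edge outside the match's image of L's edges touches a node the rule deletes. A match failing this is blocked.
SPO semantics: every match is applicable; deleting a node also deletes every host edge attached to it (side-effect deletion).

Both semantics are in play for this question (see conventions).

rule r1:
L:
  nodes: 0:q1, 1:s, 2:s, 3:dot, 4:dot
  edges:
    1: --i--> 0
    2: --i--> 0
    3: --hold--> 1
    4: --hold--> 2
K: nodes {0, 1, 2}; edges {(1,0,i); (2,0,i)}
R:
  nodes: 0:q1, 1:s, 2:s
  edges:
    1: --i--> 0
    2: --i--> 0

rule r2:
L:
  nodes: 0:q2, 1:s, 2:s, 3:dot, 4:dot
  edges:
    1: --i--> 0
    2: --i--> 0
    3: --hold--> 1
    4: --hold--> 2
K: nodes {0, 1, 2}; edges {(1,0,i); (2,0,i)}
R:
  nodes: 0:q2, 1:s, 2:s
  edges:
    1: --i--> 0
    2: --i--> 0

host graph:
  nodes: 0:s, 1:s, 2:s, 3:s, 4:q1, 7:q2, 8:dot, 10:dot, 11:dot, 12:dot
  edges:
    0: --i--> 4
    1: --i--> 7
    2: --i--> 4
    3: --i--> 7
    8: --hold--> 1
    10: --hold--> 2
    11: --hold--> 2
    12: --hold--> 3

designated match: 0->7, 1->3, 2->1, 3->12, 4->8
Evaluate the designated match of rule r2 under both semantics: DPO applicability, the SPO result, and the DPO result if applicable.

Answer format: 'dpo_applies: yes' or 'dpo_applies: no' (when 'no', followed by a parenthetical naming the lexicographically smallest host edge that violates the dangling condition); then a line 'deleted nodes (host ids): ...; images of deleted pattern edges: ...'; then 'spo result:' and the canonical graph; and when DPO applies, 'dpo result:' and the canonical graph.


dpo_applies: yes
deleted nodes (host ids): 8, 12; images of deleted pattern edges: (8,1,hold); (12,3,hold)
spo result:
nodes: 0:s, 1:s, 2:s, 3:s, 4:q1, 7:q2, 10:dot, 11:dot
edges: (0,4,i); (1,7,i); (2,4,i); (3,7,i); (10,2,hold); (11,2,hold)
dpo result:
nodes: 0:s, 1:s, 2:s, 3:s, 4:q1, 7:q2, 10:dot, 11:dot
edges: (0,4,i); (1,7,i); (2,4,i); (3,7,i); (10,2,hold); (11,2,hold)


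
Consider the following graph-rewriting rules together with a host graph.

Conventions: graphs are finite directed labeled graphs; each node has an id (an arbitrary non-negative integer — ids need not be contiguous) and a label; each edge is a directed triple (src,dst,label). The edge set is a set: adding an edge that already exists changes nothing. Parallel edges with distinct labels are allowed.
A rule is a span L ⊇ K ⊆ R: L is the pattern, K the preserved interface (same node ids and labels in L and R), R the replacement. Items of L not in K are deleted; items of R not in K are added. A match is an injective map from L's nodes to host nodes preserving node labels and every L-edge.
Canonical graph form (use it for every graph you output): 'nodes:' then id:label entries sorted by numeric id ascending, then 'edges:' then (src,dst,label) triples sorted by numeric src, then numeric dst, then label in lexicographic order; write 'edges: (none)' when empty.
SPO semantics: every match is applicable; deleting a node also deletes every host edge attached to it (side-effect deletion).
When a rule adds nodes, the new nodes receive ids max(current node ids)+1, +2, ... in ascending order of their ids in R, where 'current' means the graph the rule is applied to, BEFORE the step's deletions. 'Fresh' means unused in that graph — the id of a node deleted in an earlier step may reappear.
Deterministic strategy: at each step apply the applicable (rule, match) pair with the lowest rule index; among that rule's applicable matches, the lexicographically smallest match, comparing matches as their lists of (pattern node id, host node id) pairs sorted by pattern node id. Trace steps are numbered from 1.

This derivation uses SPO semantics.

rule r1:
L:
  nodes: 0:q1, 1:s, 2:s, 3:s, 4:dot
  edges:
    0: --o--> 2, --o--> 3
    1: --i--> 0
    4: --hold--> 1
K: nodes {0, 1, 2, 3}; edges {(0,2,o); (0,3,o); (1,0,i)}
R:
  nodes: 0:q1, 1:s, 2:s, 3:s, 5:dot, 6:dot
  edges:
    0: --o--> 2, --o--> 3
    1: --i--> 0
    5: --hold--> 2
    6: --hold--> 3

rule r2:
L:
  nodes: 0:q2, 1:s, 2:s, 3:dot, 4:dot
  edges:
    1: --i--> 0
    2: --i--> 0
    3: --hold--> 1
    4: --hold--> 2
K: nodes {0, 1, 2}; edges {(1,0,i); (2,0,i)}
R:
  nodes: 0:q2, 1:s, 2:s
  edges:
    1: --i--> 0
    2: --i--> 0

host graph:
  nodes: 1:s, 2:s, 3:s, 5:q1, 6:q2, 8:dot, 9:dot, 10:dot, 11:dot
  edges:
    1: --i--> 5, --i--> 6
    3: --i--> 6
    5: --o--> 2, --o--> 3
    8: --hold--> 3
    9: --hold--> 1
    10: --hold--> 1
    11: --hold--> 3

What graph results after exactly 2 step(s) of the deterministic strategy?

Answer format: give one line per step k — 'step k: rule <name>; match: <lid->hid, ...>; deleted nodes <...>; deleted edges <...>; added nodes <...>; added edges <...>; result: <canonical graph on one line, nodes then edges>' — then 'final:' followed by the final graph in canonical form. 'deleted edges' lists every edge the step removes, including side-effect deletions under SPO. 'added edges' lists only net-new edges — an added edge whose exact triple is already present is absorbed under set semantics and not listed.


step 1: rule r1; match: 0->5, 1->1, 2->2, 3->3, 4->9; deleted nodes 9; deleted edges (9,1,hold); added nodes 12, 13; added edges (12,2,hold); (13,3,hold); result: nodes: 1:s, 2:s, 3:s, 5:q1, 6:q2, 8:dot, 10:dot, 11:dot, 12:dot, 13:dot edges: (1,5,i); (1,6,i); (3,6,i); (5,2,o); (5,3,o); (8,3,hold); (10,1,hold); (11,3,hold); (12,2,hold); (13,3,hold)
step 2: rule r1; match: 0->5, 1->1, 2->2, 3->3, 4->10; deleted nodes 10; deleted edges (10,1,hold); added nodes 14, 15; added edges (14,2,hold); (15,3,hold); result: nodes: 1:s, 2:s, 3:s, 5:q1, 6:q2, 8:dot, 11:dot, 12:dot, 13:dot, 14:dot, 15:dot edges: (1,5,i); (1,6,i); (3,6,i); (5,2,o); (5,3,o); (8,3,hold); (11,3,hold); (12,2,hold); (13,3,hold); (14,2,hold); (15,3,hold)
final:
nodes: 1:s, 2:s, 3:s, 5:q1, 6:q2, 8:dot, 11:dot, 12:dot, 13:dot, 14:dot, 15:dot
edges: (1,5,i); (1,6,i); (3,6,i); (5,2,o); (5,3,o); (8,3,hold); (11,3,hold); (12,2,hold); (13,3,hold); (14,2,hold); (15,3,hold)


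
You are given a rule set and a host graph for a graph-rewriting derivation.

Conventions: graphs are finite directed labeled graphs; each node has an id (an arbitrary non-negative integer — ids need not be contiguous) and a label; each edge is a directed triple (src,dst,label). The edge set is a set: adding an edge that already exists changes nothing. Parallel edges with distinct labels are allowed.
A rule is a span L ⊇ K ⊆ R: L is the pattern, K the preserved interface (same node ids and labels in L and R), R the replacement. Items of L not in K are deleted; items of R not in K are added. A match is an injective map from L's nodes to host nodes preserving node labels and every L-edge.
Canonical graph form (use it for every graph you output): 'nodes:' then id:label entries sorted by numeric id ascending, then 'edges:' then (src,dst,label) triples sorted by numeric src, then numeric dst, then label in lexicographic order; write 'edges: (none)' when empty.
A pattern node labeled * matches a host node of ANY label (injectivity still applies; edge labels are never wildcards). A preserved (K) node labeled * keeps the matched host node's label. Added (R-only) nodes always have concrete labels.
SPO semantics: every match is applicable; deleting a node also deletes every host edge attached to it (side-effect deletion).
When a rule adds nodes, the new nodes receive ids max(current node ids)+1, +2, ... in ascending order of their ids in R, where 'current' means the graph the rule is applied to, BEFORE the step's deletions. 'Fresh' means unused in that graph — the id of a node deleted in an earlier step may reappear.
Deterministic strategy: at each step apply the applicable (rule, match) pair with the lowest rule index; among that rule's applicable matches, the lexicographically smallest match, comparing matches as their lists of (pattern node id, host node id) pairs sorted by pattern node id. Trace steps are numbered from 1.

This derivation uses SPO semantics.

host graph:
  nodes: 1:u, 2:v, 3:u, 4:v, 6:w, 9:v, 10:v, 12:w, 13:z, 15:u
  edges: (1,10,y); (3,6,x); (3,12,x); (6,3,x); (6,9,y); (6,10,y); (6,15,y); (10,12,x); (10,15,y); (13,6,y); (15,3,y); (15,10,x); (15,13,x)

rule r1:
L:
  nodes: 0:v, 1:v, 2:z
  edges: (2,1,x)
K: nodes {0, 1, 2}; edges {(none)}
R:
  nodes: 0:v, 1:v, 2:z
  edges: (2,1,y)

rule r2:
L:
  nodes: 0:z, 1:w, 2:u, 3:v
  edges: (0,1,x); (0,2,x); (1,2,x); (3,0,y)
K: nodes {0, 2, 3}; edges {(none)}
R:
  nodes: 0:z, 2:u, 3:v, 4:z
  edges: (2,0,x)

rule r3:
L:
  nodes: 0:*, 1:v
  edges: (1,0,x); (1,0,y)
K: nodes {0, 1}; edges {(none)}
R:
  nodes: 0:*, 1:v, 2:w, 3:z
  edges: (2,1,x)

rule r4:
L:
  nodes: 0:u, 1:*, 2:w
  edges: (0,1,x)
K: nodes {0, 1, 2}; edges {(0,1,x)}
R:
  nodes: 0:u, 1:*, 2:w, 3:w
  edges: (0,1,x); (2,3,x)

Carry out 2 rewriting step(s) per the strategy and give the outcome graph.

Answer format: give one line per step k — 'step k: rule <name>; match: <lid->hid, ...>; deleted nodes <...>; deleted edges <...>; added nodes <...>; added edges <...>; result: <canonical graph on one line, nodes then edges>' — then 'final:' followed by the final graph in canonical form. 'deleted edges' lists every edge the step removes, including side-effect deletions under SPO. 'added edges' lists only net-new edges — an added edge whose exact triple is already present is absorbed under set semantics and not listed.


step 1: rule r4; match: 0->3, 1->6, 2->12; deleted nodes (none); deleted edges (none); added nodes 16; added edges (12,16,x); result: nodes: 1:u, 2:v, 3:u, 4:v, 6:w, 9:v, 10:v, 12:w, 13:z, 15:u, 16:w edges: (1,10,y); (3,6,x); (3,12,x); (6,3,x); (6,9,y); (6,10,y); (6,15,y); (10,12,x); (10,15,y); (12,16,x); (13,6,y); (15,3,y); (15,10,x); (15,13,x)
step 2: rule r4; match: 0->3, 1->6, 2->12; deleted nodes (none); deleted edges (none); added nodes 17; added edges (12,17,x); result: nodes: 1:u, 2:v, 3:u, 4:v, 6:w, 9:v, 10:v, 12:w, 13:z, 15:u, 16:w, 17:w edges: (1,10,y); (3,6,x); (3,12,x); (6,3,x); (6,9,y); (6,10,y); (6,15,y); (10,12,x); (10,15,y); (12,16,x); (12,17,x); (13,6,y); (15,3,y); (15,10,x); (15,13,x)
final:
nodes: 1:u, 2:v, 3:u, 4:v, 6:w, 9:v, 10:v, 12:w, 13:z, 15:u, 16:w, 17:w
edges: (1,10,y); (3,6,x); (3,12,x); (6,3,x); (6,9,y); (6,10,y); (6,15,y); (10,12,x); (10,15,y); (12,16,x); (12,17,x); (13,6,y); (15,3,y); (15,10,x); (15,13,x)


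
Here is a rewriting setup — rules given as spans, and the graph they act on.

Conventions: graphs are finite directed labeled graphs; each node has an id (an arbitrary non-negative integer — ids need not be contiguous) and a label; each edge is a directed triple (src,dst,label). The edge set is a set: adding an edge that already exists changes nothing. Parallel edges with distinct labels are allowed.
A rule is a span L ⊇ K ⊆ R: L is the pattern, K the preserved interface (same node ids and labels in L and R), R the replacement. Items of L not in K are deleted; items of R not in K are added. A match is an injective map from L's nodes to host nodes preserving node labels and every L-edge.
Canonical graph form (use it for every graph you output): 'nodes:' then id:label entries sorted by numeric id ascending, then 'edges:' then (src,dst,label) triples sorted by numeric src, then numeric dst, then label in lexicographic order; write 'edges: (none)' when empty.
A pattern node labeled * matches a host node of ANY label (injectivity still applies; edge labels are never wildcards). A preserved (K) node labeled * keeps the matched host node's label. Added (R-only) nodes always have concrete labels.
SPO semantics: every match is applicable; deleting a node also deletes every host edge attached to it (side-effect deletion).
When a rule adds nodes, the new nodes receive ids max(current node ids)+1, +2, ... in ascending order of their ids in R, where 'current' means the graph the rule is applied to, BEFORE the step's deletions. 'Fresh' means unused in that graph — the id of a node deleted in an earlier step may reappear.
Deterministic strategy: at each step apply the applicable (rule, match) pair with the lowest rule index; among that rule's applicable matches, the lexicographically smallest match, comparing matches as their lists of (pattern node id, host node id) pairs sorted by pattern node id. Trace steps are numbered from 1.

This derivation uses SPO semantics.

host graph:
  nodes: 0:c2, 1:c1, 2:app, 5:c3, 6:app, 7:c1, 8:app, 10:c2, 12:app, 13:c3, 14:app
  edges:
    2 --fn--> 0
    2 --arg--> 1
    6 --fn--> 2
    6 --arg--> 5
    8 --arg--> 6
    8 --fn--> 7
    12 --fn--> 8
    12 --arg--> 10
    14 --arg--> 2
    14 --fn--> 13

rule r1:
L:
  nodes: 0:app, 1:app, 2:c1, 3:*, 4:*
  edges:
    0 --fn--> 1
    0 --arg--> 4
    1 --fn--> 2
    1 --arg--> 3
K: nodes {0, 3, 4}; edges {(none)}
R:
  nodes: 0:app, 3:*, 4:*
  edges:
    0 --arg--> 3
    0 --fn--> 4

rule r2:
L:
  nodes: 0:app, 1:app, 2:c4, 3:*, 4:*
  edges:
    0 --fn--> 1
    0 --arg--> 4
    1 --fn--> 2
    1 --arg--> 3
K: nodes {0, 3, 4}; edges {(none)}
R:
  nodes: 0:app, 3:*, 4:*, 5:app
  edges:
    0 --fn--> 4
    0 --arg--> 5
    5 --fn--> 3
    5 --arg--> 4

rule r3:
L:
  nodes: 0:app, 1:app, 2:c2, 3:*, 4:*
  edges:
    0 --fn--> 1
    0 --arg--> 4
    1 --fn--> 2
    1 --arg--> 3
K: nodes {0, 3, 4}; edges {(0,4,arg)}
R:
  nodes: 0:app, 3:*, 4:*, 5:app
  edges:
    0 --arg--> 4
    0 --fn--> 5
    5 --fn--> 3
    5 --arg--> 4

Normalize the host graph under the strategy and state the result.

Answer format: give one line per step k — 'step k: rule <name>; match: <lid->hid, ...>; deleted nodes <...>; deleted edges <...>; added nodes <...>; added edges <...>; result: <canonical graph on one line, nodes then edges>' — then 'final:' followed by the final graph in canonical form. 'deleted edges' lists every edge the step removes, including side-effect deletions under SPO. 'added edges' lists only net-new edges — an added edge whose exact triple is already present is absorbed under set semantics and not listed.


step 1: rule r1; match: 0->12, 1->8, 2->7, 3->6, 4->10; deleted nodes 7, 8; deleted edges (8,6,arg); (8,7,fn); (12,8,fn); (12,10,arg); added nodes (none); added edges (12,6,arg); (12,10,fn); result: nodes: 0:c2, 1:c1, 2:app, 5:c3, 6:app, 10:c2, 12:app, 13:c3, 14:app edges: (2,0,fn); (2,1,arg); (6,2,fn); (6,5,arg); (12,6,arg); (12,10,fn); (14,2,arg); (14,13,fn)
step 2: rule r3; match: 0->6, 1->2, 2->0, 3->1, 4->5; deleted nodes 0, 2; deleted edges (2,0,fn); (2,1,arg); (6,2,fn); (14,2,arg); added nodes 15; added edges (6,15,fn); (15,1,fn); (15,5,arg); result: nodes: 1:c1, 5:c3, 6:app, 10:c2, 12:app, 13:c3, 14:app, 15:app edges: (6,5,arg); (6,15,fn); (12,6,arg); (12,10,fn); (14,13,fn); (15,1,fn); (15,5,arg)
final:
nodes: 1:c1, 5:c3, 6:app, 10:c2, 12:app, 13:c3, 14:app, 15:app
edges: (6,5,arg); (6,15,fn); (12,6,arg); (12,10,fn); (14,13,fn); (15,1,fn); (15,5,arg)


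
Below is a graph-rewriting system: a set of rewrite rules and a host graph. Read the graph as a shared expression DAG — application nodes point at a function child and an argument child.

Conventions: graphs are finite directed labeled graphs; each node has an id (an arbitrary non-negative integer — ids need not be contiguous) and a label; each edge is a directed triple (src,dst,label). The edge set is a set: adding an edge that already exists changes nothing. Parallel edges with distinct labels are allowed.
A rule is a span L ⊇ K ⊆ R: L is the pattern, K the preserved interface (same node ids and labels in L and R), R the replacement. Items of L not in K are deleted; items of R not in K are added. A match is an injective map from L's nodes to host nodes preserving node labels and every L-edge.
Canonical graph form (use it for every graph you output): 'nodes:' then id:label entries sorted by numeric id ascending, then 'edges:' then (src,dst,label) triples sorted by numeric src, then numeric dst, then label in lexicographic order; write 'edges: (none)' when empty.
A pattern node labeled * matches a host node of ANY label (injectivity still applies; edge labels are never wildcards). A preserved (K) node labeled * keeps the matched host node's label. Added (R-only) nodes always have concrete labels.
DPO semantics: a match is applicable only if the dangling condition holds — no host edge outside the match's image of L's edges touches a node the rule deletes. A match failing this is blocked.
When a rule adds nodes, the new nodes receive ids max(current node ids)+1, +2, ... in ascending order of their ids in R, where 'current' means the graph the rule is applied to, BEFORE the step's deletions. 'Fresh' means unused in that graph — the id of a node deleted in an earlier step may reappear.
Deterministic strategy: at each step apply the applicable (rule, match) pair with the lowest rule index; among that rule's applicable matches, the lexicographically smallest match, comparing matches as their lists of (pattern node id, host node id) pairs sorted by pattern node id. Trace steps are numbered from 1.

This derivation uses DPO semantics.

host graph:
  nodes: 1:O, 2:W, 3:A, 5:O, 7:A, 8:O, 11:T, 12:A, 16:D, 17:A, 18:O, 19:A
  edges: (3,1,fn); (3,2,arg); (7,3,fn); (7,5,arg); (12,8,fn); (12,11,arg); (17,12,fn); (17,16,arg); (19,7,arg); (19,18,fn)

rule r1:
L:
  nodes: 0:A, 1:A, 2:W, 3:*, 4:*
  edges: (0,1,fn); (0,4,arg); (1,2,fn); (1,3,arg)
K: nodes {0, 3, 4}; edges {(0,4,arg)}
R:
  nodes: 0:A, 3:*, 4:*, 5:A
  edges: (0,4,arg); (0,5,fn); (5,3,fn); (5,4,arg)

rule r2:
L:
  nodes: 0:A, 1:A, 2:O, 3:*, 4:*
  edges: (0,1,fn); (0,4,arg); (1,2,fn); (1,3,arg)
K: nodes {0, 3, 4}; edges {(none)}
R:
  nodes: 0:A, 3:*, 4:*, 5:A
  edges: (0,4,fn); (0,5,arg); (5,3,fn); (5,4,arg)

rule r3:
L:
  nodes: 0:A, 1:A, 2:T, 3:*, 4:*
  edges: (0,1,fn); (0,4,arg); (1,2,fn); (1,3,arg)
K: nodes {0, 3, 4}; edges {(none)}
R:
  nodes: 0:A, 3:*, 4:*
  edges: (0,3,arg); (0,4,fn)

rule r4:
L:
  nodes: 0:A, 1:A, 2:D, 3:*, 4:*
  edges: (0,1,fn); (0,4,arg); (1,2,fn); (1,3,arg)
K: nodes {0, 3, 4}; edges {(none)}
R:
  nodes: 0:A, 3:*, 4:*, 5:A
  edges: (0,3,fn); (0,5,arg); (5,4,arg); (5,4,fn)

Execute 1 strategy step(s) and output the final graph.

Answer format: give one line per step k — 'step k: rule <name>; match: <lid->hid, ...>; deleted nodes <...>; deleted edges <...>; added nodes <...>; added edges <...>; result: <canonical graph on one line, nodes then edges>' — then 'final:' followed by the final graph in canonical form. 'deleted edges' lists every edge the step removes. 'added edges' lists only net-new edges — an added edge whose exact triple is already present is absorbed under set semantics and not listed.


step 1: rule r2; match: 0->7, 1->3, 2->1, 3->2, 4->5; deleted nodes 1, 3; deleted edges (3,1,fn); (3,2,arg); (7,3,fn); (7,5,arg); added nodes 20; added edges (7,5,fn); (7,20,arg); (20,2,fn); (20,5,arg); result: nodes: 2:W, 5:O, 7:A, 8:O, 11:T, 12:A, 16:D, 17:A, 18:O, 19:A, 20:A edges: (7,5,fn); (7,20,arg); (12,8,fn); (12,11,arg); (17,12,fn); (17,16,arg); (19,7,arg); (19,18,fn); (20,2,fn); (20,5,arg)
final:
nodes: 2:W, 5:O, 7:A, 8:O, 11:T, 12:A, 16:D, 17:A, 18:O, 19:A, 20:A
edges: (7,5,fn); (7,20,arg); (12,8,fn); (12,11,arg); (17,12,fn); (17,16,arg); (19,7,arg); (19,18,fn); (20,2,fn); (20,5,arg)


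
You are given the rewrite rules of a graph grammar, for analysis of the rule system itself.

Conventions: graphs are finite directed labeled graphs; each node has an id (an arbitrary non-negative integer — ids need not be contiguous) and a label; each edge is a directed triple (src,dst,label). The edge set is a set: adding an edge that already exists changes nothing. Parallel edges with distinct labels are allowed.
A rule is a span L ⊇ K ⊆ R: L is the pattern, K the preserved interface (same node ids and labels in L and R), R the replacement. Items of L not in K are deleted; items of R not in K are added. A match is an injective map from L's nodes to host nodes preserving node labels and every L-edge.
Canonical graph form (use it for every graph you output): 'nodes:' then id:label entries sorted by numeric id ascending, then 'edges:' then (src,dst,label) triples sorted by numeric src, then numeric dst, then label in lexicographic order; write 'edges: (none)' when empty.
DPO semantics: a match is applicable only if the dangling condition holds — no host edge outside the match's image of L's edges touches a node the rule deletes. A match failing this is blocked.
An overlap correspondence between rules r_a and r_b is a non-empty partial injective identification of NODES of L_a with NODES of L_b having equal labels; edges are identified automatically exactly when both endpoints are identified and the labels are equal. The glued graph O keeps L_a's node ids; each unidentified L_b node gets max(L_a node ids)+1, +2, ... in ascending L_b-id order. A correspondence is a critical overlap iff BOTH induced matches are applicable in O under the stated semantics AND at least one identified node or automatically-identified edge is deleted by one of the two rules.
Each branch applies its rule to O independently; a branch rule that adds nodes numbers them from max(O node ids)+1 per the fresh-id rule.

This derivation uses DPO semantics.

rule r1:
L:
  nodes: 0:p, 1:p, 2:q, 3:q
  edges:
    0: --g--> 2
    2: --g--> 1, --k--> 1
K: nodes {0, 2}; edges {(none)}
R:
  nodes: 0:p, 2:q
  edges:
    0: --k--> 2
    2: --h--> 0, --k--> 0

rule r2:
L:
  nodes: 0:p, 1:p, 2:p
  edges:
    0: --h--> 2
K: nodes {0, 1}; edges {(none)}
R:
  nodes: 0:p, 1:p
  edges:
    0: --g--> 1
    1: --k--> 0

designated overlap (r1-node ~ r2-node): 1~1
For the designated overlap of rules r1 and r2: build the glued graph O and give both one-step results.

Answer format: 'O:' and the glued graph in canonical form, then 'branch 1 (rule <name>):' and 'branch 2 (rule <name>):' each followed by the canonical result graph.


O:
nodes: 0:p, 1:p, 2:q, 3:q, 4:p, 5:p
edges: (0,2,g); (2,1,g); (2,1,k); (4,5,h)
branch 1 (rule r1):
nodes: 0:p, 2:q, 4:p, 5:p
edges: (0,2,k); (2,0,h); (2,0,k); (4,5,h)
branch 2 (rule r2):
nodes: 0:p, 1:p, 2:q, 3:q, 4:p
edges: (0,2,g); (1,4,k); (2,1,g); (2,1,k); (4,1,g)


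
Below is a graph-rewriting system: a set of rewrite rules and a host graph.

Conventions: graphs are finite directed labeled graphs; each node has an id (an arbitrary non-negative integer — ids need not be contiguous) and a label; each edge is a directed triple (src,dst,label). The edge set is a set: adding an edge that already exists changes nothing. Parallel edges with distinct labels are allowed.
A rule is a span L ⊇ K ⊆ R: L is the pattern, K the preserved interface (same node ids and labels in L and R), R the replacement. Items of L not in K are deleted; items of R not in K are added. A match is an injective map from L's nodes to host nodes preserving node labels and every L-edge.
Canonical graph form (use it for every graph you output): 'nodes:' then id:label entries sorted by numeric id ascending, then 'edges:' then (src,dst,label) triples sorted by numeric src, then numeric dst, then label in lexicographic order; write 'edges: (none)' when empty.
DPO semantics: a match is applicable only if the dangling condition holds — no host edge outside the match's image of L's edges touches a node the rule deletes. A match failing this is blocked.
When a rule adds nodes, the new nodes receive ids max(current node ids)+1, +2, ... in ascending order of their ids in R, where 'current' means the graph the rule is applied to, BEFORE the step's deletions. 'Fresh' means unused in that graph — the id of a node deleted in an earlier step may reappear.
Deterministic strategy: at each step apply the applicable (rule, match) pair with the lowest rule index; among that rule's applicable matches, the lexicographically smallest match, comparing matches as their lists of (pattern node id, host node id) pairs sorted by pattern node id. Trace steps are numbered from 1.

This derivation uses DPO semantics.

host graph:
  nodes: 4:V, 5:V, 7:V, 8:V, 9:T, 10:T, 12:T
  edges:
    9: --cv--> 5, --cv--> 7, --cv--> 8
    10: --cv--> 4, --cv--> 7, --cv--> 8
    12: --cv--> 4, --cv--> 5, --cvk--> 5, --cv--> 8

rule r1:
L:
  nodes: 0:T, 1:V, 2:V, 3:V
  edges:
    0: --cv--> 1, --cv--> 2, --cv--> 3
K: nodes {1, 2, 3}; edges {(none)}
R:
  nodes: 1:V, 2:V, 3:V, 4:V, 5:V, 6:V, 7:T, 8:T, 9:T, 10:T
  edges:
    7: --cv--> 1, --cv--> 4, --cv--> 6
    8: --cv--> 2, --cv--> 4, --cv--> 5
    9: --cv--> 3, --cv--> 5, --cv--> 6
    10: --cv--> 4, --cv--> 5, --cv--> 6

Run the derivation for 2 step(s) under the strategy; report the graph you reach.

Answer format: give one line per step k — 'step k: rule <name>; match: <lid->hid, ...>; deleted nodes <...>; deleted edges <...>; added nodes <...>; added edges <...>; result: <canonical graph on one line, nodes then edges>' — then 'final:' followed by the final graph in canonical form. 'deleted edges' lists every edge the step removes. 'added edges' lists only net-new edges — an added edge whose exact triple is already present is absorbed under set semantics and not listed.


step 1: rule r1; match: 0->9, 1->5, 2->7, 3->8; deleted nodes 9; deleted edges (9,5,cv); (9,7,cv); (9,8,cv); added nodes 13, 14, 15, 16, 17, 18, 19; added edges (16,5,cv); (16,13,cv); (16,15,cv); (17,7,cv); (17,13,cv); (17,14,cv); (18,8,cv); (18,14,cv); (18,15,cv); (19,13,cv); (19,14,cv); (19,15,cv); result: nodes: 4:V, 5:V, 7:V, 8:V, 10:T, 12:T, 13:V, 14:V, 15:V, 16:T, 17:T, 18:T, 19:T edges: (10,4,cv); (10,7,cv); (10,8,cv); (12,4,cv); (12,5,cv); (12,5,cvk); (12,8,cv); (16,5,cv); (16,13,cv); (16,15,cv); (17,7,cv); (17,13,cv); (17,14,cv); (18,8,cv); (18,14,cv); (18,15,cv); (19,13,cv); (19,14,cv); (19,15,cv)
step 2: rule r1; match: 0->10, 1->4, 2->7, 3->8; deleted nodes 10; deleted edges (10,4,cv); (10,7,cv); (10,8,cv); added nodes 20, 21, 22, 23, 24, 25, 26; added edges (23,4,cv); (23,20,cv); (23,22,cv); (24,7,cv); (24,20,cv); (24,21,cv); (25,8,cv); (25,21,cv); (25,22,cv); (26,20,cv); (26,21,cv); (26,22,cv); result: nodes: 4:V, 5:V, 7:V, 8:V, 12:T, 13:V, 14:V, 15:V, 16:T, 17:T, 18:T, 19:T, 20:V, 21:V, 22:V, 23:T, 24:T, 25:T, 26:T edges: (12,4,cv); (12,5,cv); (12,5,cvk); (12,8,cv); (16,5,cv); (16,13,cv); (16,15,cv); (17,7,cv); (17,13,cv); (17,14,cv); (18,8,cv); (18,14,cv); (18,15,cv); (19,13,cv); (19,14,cv); (19,15,cv); (23,4,cv); (23,20,cv); (23,22,cv); (24,7,cv); (24,20,cv); (24,21,cv); (25,8,cv); (25,21,cv); (25,22,cv); (26,20,cv); (26,21,cv); (26,22,cv)
final:
nodes: 4:V, 5:V, 7:V, 8:V, 12:T, 13:V, 14:V, 15:V, 16:T, 17:T, 18:T, 19:T, 20:V, 21:V, 22:V, 23:T, 24:T, 25:T, 26:T
edges: (12,4,cv); (12,5,cv); (12,5,cvk); (12,8,cv); (16,5,cv); (16,13,cv); (16,15,cv); (17,7,cv); (17,13,cv); (17,14,cv); (18,8,cv); (18,14,cv); (18,15,cv); (19,13,cv); (19,14,cv); (19,15,cv); (23,4,cv); (23,20,cv); (23,22,cv); (24,7,cv); (24,20,cv); (24,21,cv); (25,8,cv); (25,21,cv); (25,22,cv); (26,20,cv); (26,21,cv); (26,22,cv)


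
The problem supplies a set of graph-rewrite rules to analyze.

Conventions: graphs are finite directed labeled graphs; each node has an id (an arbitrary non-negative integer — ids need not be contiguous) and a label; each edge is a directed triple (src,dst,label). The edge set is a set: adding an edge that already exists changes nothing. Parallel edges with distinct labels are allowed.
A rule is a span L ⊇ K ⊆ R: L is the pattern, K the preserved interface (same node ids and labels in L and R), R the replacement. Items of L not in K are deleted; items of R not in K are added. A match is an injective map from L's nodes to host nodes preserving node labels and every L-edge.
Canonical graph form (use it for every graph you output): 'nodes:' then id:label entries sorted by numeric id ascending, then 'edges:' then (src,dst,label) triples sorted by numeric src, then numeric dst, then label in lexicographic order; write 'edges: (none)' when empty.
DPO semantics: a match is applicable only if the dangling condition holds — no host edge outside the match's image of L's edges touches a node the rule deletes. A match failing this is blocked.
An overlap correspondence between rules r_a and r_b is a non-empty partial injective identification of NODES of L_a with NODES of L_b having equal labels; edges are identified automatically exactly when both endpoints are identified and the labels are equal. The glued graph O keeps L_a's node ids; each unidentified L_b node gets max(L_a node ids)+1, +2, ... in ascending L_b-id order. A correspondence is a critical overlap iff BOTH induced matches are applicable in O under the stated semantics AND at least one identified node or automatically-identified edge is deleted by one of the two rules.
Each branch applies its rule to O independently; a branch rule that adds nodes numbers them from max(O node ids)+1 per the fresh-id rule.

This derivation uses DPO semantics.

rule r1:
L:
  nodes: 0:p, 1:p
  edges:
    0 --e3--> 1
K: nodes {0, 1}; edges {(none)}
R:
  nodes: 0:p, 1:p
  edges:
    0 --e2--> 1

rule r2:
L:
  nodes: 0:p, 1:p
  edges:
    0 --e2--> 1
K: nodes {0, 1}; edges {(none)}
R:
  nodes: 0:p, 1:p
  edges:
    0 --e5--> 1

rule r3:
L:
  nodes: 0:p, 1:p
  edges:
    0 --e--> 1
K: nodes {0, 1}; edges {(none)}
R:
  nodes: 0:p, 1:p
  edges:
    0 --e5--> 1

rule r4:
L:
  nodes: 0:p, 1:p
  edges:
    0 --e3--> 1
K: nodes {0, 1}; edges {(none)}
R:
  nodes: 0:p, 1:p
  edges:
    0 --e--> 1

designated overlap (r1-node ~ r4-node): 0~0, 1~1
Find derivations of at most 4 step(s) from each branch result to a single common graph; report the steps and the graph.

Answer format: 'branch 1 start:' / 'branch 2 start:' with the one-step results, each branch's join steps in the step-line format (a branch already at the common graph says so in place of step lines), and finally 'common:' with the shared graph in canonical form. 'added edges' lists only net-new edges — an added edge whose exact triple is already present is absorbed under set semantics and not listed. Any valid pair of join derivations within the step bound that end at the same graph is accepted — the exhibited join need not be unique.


branch 1 start:
nodes: 0:p, 1:p
edges: (0,1,e2)
branch 2 start:
nodes: 0:p, 1:p
edges: (0,1,e)
branch 1 step 1: rule r2; match: 0->0, 1->1; deleted nodes (none); deleted edges (0,1,e2); added nodes (none); added edges (0,1,e5); result: nodes: 0:p, 1:p edges: (0,1,e5)
branch 2 step 1: rule r3; match: 0->0, 1->1; deleted nodes (none); deleted edges (0,1,e); added nodes (none); added edges (0,1,e5); result: nodes: 0:p, 1:p edges: (0,1,e5)
common:
nodes: 0:p, 1:p
edges: (0,1,e5)
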